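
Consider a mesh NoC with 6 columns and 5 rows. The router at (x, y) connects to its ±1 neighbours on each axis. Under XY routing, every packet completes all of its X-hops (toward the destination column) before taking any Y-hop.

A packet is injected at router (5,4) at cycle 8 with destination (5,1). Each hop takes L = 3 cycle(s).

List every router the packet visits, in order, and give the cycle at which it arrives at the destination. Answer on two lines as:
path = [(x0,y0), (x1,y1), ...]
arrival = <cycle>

path = [(5,4), (5,3), (5,2), (5,1)]
arrival = 17

src (5,4)  cyc=8
S→(5,3)  cyc=11
S→(5,2)  cyc=14
S→(5,1)  cyc=17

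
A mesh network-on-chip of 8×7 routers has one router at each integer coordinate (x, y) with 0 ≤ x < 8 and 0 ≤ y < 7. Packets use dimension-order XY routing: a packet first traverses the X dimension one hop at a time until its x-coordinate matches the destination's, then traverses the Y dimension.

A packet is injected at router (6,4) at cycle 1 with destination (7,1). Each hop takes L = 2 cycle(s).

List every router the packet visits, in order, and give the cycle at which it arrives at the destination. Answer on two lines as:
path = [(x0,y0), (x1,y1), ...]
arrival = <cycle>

t=1: at (6,4)
t=3: at (7,4) after E
t=5: at (7,3) after S
t=7: at (7,2) after S
t=9: at (7,1) after S

path = [(6,4), (7,4), (7,3), (7,2), (7,1)]
arrival = 9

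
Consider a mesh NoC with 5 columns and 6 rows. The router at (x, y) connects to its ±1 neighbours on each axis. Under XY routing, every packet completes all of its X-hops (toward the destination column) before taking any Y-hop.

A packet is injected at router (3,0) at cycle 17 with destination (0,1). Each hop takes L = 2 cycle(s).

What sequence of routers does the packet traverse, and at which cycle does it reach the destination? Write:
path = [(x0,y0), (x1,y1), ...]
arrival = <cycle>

src (3,0)  cyc=17
W→(2,0)  cyc=19
W→(1,0)  cyc=21
W→(0,0)  cyc=23
N→(0,1)  cyc=25

path = [(3,0), (2,0), (1,0), (0,0), (0,1)]
arrival = 25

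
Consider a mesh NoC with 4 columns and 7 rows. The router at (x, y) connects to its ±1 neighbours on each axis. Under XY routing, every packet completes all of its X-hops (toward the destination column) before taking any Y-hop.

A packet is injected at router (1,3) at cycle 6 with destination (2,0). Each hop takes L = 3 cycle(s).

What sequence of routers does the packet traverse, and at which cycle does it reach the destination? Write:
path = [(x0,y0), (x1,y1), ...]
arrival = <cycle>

src (1,3)  cyc=6
E→(2,3)  cyc=9
S→(2,2)  cyc=12
S→(2,1)  cyc=15
S→(2,0)  cyc=18

path = [(1,3), (2,3), (2,2), (2,1), (2,0)]
arrival = 18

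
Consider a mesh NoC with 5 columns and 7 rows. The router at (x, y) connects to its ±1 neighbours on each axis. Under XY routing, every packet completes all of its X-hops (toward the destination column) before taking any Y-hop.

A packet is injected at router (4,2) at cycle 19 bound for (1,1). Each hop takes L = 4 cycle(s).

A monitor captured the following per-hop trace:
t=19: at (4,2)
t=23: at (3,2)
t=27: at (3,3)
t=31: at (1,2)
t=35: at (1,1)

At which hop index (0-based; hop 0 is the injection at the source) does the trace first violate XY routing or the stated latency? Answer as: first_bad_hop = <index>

hop 1: step (-1,+0), +4 cyc — ok
hop 2: step (+0,+1), +4 cyc — BAD: Y-move but x=3≠1

first_bad_hop = 2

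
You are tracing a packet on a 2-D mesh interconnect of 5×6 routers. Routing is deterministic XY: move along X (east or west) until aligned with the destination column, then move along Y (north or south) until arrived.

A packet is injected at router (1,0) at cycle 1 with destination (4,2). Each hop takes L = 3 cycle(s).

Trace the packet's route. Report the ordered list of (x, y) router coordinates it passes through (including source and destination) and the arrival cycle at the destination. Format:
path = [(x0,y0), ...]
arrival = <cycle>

#0 — 1,0 | c1
#1 — 2,0 | c4 | E
#2 — 3,0 | c7 | E
#3 — 4,0 | c10 | E
#4 — 4,1 | c13 | N
#5 — 4,2 | c16 | N

path = [(1,0), (2,0), (3,0), (4,0), (4,1), (4,2)]
arrival = 16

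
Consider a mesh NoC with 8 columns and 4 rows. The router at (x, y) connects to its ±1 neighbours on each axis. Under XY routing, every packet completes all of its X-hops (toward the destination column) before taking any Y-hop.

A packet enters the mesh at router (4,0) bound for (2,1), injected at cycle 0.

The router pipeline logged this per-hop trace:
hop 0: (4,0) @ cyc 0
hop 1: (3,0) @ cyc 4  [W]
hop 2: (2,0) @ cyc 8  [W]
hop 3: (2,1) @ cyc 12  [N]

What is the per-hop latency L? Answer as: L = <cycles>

L = 4

From hop 0 (0) to hop 1 (4): +4 cycles.
That increment is L by definition: L = 4.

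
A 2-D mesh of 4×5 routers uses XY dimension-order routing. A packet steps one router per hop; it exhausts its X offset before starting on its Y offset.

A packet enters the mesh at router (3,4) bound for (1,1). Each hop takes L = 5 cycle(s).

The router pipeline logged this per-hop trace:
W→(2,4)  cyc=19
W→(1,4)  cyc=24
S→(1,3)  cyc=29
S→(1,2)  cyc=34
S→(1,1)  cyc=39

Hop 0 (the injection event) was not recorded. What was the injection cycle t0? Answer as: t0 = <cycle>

Hop 1 reached at cycle 19; hop k is at t0 + k·L.
t0 = cyc[1] − L = 19 − 5 = 14.

t0 = 14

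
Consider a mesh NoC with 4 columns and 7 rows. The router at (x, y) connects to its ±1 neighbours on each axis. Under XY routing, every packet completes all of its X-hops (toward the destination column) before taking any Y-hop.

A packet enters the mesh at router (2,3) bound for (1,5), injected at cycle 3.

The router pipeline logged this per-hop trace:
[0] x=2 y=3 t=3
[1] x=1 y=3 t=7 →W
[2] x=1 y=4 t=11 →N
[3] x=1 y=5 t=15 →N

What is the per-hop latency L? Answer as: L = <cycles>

From hop 0 (3) to hop 1 (7): +4 cycles.
That increment is L by definition: L = 4.

L = 4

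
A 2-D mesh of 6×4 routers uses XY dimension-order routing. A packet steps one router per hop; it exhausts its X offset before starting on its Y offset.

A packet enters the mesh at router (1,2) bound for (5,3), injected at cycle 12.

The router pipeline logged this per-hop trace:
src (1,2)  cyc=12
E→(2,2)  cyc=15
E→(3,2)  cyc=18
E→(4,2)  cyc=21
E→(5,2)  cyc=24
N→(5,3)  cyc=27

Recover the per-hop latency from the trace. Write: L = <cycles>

L = 3

Δcyc across hop 0→1: 15 − 12 = 3.
Per-hop latency L = Δcyc = 3.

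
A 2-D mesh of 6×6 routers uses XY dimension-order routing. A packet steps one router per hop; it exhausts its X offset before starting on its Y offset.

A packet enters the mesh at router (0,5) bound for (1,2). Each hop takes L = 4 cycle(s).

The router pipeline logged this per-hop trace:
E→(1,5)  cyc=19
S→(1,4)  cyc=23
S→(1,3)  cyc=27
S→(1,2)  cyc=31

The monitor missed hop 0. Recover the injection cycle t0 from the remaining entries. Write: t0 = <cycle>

t0 = 15

Hop 1 reached at cycle 19; hop k is at t0 + k·L.
t0 = cyc[1] − L = 19 − 4 = 15.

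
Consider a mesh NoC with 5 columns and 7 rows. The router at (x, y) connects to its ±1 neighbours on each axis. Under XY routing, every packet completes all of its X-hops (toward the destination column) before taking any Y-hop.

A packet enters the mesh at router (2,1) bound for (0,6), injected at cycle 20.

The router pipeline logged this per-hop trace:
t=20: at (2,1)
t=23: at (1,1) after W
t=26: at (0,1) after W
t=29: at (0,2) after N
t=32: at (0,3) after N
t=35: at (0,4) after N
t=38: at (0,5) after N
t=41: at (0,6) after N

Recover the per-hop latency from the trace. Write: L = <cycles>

Between hops 0 and 1 the cycle counter advances 23 − 20 = 3.
Each hop adds L, hence L = 3.

L = 3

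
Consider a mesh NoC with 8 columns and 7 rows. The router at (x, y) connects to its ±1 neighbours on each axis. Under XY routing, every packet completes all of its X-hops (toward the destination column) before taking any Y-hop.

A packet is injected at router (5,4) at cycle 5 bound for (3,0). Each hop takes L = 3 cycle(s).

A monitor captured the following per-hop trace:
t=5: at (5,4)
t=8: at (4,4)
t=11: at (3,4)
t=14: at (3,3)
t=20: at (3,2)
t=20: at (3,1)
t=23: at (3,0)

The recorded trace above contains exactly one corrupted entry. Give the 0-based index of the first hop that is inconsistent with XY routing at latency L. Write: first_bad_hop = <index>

first_bad_hop = 4

  1: Δx=-1 Δy=+0 Δt=3 [ok]
  2: Δx=-1 Δy=+0 Δt=3 [ok]
  3: Δx=+0 Δy=-1 Δt=3 [ok]
  4: Δx=+0 Δy=-1 Δt=6 [BAD: Δcyc=6≠L]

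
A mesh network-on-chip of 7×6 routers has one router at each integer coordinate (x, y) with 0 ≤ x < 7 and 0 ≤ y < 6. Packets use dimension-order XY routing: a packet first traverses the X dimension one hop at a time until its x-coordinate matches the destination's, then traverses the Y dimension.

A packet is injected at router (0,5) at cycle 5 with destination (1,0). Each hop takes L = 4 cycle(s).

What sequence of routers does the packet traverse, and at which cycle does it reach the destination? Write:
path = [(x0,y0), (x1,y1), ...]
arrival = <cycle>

#0 — 0,5 | c5
#1 — 1,5 | c9 | E
#2 — 1,4 | c13 | S
#3 — 1,3 | c17 | S
#4 — 1,2 | c21 | S
#5 — 1,1 | c25 | S
#6 — 1,0 | c29 | S

path = [(0,5), (1,5), (1,4), (1,3), (1,2), (1,1), (1,0)]
arrival = 29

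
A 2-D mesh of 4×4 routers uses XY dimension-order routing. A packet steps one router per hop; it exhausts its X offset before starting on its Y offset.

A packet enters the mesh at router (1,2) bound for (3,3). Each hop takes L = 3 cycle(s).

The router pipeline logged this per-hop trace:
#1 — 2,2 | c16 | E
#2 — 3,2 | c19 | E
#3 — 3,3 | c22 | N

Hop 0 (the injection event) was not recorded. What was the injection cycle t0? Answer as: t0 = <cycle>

t0 = 13

cyc[1] = 16 and cyc[k] = t0 + k·L for every k.
Therefore t0 = 16 − L = 13.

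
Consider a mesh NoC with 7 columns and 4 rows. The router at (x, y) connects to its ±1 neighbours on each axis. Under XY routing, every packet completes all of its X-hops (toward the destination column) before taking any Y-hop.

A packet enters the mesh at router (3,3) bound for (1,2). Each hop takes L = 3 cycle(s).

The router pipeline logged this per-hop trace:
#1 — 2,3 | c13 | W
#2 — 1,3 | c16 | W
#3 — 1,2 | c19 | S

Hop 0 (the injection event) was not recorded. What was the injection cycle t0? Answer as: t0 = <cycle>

t0 = 10

At hop 1 the cycle is 13; in general cyc_k = t0 + kL.
t0 = cyc[1] − L = 13 − 3 = 10.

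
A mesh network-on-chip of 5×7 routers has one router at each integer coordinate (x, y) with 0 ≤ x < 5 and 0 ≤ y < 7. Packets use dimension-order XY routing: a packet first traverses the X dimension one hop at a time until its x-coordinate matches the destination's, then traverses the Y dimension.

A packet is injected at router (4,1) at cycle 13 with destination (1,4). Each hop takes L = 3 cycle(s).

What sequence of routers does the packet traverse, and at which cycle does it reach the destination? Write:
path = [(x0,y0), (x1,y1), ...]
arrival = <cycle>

path = [(4,1), (3,1), (2,1), (1,1), (1,2), (1,3), (1,4)]
arrival = 31

[0] x=4 y=1 t=13
[1] x=3 y=1 t=16 →W
[2] x=2 y=1 t=19 →W
[3] x=1 y=1 t=22 →W
[4] x=1 y=2 t=25 →N
[5] x=1 y=3 t=28 →N
[6] x=1 y=4 t=31 →N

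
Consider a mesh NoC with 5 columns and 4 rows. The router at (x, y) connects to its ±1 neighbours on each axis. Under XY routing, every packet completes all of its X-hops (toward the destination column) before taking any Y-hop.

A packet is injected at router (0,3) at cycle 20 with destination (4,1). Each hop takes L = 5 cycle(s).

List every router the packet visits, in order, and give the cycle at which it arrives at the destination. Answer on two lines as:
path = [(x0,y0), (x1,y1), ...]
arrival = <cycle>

hop 0: (0,3) @ cyc 20
hop 1: (1,3) @ cyc 25  [E]
hop 2: (2,3) @ cyc 30  [E]
hop 3: (3,3) @ cyc 35  [E]
hop 4: (4,3) @ cyc 40  [E]
hop 5: (4,2) @ cyc 45  [S]
hop 6: (4,1) @ cyc 50  [S]

path = [(0,3), (1,3), (2,3), (3,3), (4,3), (4,2), (4,1)]
arrival = 50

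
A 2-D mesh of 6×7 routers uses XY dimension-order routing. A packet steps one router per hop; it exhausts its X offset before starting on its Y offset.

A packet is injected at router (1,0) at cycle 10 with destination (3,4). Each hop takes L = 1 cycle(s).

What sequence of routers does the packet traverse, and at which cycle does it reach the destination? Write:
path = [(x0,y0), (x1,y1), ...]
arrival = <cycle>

  0. router=(1,0) cycle=10 (inject)
  1. router=(2,0) cycle=11 dir=E
  2. router=(3,0) cycle=12 dir=E
  3. router=(3,1) cycle=13 dir=N
  4. router=(3,2) cycle=14 dir=N
  5. router=(3,3) cycle=15 dir=N
  6. router=(3,4) cycle=16 dir=N

path = [(1,0), (2,0), (3,0), (3,1), (3,2), (3,3), (3,4)]
arrival = 16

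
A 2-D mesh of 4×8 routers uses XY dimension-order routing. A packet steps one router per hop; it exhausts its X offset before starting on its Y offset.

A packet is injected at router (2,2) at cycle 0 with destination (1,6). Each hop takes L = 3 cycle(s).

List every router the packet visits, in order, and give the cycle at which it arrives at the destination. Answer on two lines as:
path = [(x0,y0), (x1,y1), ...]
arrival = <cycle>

path = [(2,2), (1,2), (1,3), (1,4), (1,5), (1,6)]
arrival = 15

src (2,2)  cyc=0
W→(1,2)  cyc=3
N→(1,3)  cyc=6
N→(1,4)  cyc=9
N→(1,5)  cyc=12
N→(1,6)  cyc=15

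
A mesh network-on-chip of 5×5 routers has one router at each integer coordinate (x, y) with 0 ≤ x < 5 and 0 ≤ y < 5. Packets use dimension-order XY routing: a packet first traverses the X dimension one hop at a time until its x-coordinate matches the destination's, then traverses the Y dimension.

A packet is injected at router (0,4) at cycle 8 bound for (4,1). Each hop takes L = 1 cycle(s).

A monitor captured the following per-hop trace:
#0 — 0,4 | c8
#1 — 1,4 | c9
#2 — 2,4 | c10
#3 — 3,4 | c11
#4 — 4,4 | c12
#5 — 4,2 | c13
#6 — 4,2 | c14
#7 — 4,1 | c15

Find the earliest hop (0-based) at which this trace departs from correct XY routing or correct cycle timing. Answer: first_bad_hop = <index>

first_bad_hop = 5

hop 1: step (+1,+0), +1 cyc — ok
hop 2: step (+1,+0), +1 cyc — ok
hop 3: step (+1,+0), +1 cyc — ok
hop 4: step (+1,+0), +1 cyc — ok
hop 5: step (+0,-2), +1 cyc — BAD: non-unit step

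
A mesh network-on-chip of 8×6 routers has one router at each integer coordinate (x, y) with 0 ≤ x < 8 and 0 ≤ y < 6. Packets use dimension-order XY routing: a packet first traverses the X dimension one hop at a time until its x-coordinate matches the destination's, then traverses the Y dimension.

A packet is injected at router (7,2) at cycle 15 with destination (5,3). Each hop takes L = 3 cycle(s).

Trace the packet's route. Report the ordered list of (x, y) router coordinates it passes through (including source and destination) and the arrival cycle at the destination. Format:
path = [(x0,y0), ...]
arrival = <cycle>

src (7,2)  cyc=15
W→(6,2)  cyc=18
W→(5,2)  cyc=21
N→(5,3)  cyc=24

path = [(7,2), (6,2), (5,2), (5,3)]
arrival = 24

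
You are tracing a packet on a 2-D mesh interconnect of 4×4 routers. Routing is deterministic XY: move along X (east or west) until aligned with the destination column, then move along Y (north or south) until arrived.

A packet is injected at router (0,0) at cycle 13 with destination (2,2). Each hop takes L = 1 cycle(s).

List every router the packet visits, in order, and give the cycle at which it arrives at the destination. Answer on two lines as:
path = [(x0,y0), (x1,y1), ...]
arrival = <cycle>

path = [(0,0), (1,0), (2,0), (2,1), (2,2)]
arrival = 17

#0 — 0,0 | c13
#1 — 1,0 | c14 | E
#2 — 2,0 | c15 | E
#3 — 2,1 | c16 | N
#4 — 2,2 | c17 | N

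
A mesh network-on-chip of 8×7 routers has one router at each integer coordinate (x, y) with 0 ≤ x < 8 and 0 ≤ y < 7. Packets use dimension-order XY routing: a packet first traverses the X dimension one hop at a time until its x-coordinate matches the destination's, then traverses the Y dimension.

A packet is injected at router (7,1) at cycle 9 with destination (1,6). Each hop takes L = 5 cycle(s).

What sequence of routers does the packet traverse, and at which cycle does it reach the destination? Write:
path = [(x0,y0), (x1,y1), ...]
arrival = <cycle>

path = [(7,1), (6,1), (5,1), (4,1), (3,1), (2,1), (1,1), (1,2), (1,3), (1,4), (1,5), (1,6)]
arrival = 64

hop 0: (7,1) @ cyc 9
hop 1: (6,1) @ cyc 14  [W]
hop 2: (5,1) @ cyc 19  [W]
hop 3: (4,1) @ cyc 24  [W]
hop 4: (3,1) @ cyc 29  [W]
hop 5: (2,1) @ cyc 34  [W]
hop 6: (1,1) @ cyc 39  [W]
hop 7: (1,2) @ cyc 44  [N]
hop 8: (1,3) @ cyc 49  [N]
hop 9: (1,4) @ cyc 54  [N]
hop 10: (1,5) @ cyc 59  [N]
hop 11: (1,6) @ cyc 64  [N]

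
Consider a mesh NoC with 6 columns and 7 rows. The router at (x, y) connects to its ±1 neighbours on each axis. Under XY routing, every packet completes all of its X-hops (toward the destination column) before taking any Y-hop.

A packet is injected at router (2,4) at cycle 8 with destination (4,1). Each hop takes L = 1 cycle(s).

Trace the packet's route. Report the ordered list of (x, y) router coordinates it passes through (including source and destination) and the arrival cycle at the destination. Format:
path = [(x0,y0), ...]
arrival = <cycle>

t=8: at (2,4)
t=9: at (3,4) after E
t=10: at (4,4) after E
t=11: at (4,3) after S
t=12: at (4,2) after S
t=13: at (4,1) after S

path = [(2,4), (3,4), (4,4), (4,3), (4,2), (4,1)]
arrival = 13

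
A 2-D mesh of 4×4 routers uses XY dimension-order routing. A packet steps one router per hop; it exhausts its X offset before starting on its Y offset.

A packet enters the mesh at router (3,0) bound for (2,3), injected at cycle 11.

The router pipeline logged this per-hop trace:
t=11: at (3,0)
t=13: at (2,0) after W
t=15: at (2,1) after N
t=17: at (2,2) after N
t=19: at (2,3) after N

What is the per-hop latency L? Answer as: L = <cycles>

L = 2

cyc[1] − cyc[0] = 13 − 11 = 2.
Per-hop latency L = Δcyc = 2.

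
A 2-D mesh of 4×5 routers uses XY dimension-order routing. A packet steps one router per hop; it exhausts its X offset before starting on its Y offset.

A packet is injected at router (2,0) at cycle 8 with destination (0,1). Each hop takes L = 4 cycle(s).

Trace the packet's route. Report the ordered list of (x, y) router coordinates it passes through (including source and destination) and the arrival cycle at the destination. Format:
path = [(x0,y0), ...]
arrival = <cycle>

path = [(2,0), (1,0), (0,0), (0,1)]
arrival = 20

  0. router=(2,0) cycle=8 (inject)
  1. router=(1,0) cycle=12 dir=W
  2. router=(0,0) cycle=16 dir=W
  3. router=(0,1) cycle=20 dir=N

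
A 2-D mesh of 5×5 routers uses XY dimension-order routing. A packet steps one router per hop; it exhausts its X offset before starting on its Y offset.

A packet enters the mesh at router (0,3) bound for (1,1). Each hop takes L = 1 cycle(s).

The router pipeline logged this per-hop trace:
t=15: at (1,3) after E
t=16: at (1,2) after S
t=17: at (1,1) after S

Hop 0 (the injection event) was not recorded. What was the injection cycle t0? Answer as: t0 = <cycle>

Hop 1 reached at cycle 15; hop k is at t0 + k·L.
Subtract one hop: t0 = 15 − 1 = 14.

t0 = 14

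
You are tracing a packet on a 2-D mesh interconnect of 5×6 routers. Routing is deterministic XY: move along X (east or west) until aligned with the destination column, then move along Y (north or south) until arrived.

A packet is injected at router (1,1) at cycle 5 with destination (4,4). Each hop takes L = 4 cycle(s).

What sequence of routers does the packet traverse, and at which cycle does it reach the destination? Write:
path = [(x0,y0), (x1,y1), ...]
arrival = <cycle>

path = [(1,1), (2,1), (3,1), (4,1), (4,2), (4,3), (4,4)]
arrival = 29

[0] x=1 y=1 t=5
[1] x=2 y=1 t=9 →E
[2] x=3 y=1 t=13 →E
[3] x=4 y=1 t=17 →E
[4] x=4 y=2 t=21 →N
[5] x=4 y=3 t=25 →N
[6] x=4 y=4 t=29 →N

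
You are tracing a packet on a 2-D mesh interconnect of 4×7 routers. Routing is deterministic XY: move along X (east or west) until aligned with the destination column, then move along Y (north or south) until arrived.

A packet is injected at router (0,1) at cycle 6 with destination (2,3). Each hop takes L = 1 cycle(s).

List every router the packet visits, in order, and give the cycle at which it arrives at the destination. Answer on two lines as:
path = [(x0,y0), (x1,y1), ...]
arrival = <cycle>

path = [(0,1), (1,1), (2,1), (2,2), (2,3)]
arrival = 10

#0 — 0,1 | c6
#1 — 1,1 | c7 | E
#2 — 2,1 | c8 | E
#3 — 2,2 | c9 | N
#4 — 2,3 | c10 | N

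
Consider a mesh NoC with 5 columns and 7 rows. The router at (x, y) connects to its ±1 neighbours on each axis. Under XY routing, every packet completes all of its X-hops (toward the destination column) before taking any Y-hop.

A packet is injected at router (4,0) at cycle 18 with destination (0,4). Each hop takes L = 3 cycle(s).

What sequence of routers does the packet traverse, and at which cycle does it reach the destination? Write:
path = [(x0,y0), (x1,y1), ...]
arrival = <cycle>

src (4,0)  cyc=18
W→(3,0)  cyc=21
W→(2,0)  cyc=24
W→(1,0)  cyc=27
W→(0,0)  cyc=30
N→(0,1)  cyc=33
N→(0,2)  cyc=36
N→(0,3)  cyc=39
N→(0,4)  cyc=42

path = [(4,0), (3,0), (2,0), (1,0), (0,0), (0,1), (0,2), (0,3), (0,4)]
arrival = 42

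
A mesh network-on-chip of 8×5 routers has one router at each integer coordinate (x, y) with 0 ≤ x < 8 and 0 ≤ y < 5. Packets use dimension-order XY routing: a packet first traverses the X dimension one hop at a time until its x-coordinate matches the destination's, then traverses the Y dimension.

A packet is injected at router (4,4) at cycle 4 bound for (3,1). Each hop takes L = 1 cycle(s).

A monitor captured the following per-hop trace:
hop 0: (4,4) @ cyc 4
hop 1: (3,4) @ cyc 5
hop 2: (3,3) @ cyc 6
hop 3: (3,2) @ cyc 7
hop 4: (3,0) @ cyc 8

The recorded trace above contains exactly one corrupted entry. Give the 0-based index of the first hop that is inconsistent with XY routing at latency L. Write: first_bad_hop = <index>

first_bad_hop = 4

[1] (-1,+0) / 1c ⇒ ok
[2] (+0,-1) / 1c ⇒ ok
[3] (+0,-1) / 1c ⇒ ok
[4] (+0,-2) / 1c ⇒ BAD: non-unit step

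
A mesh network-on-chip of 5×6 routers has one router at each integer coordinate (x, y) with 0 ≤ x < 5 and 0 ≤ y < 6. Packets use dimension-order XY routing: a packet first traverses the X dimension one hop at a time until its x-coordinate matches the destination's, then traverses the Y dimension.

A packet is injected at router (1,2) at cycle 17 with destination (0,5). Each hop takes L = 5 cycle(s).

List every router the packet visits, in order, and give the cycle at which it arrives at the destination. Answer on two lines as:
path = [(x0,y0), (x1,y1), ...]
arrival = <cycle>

t=17: at (1,2)
t=22: at (0,2) after W
t=27: at (0,3) after N
t=32: at (0,4) after N
t=37: at (0,5) after N

path = [(1,2), (0,2), (0,3), (0,4), (0,5)]
arrival = 37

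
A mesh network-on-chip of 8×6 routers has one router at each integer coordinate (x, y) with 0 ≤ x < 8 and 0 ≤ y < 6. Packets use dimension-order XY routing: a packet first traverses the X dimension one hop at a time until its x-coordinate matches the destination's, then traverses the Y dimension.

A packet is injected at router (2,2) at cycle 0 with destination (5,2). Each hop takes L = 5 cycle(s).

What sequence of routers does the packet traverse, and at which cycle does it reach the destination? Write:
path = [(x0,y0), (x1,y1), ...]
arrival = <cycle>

[0] x=2 y=2 t=0
[1] x=3 y=2 t=5 →E
[2] x=4 y=2 t=10 →E
[3] x=5 y=2 t=15 →E

path = [(2,2), (3,2), (4,2), (5,2)]
arrival = 15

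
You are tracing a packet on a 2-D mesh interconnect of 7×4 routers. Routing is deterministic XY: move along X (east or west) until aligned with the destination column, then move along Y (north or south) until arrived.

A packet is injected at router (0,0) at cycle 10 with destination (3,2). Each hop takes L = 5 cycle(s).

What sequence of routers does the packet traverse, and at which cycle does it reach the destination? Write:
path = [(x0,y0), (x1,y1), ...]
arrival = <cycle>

path = [(0,0), (1,0), (2,0), (3,0), (3,1), (3,2)]
arrival = 35

  0. router=(0,0) cycle=10 (inject)
  1. router=(1,0) cycle=15 dir=E
  2. router=(2,0) cycle=20 dir=E
  3. router=(3,0) cycle=25 dir=E
  4. router=(3,1) cycle=30 dir=N
  5. router=(3,2) cycle=35 dir=N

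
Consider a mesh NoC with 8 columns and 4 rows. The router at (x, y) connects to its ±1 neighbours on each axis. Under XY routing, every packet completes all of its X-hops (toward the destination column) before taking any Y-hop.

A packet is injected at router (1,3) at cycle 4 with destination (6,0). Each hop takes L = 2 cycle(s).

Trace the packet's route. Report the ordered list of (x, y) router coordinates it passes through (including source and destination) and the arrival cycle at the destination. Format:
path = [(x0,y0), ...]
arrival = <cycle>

hop 0: (1,3) @ cyc 4
hop 1: (2,3) @ cyc 6  [E]
hop 2: (3,3) @ cyc 8  [E]
hop 3: (4,3) @ cyc 10  [E]
hop 4: (5,3) @ cyc 12  [E]
hop 5: (6,3) @ cyc 14  [E]
hop 6: (6,2) @ cyc 16  [S]
hop 7: (6,1) @ cyc 18  [S]
hop 8: (6,0) @ cyc 20  [S]

path = [(1,3), (2,3), (3,3), (4,3), (5,3), (6,3), (6,2), (6,1), (6,0)]
arrival = 20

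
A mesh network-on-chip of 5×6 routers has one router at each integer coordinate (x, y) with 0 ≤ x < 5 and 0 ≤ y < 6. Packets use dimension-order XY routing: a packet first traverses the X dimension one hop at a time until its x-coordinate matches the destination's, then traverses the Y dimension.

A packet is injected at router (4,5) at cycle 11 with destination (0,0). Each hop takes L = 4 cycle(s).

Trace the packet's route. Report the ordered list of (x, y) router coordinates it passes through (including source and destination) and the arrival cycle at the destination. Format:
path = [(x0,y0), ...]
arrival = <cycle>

path = [(4,5), (3,5), (2,5), (1,5), (0,5), (0,4), (0,3), (0,2), (0,1), (0,0)]
arrival = 47

hop 0: (4,5) @ cyc 11
hop 1: (3,5) @ cyc 15  [W]
hop 2: (2,5) @ cyc 19  [W]
hop 3: (1,5) @ cyc 23  [W]
hop 4: (0,5) @ cyc 27  [W]
hop 5: (0,4) @ cyc 31  [S]
hop 6: (0,3) @ cyc 35  [S]
hop 7: (0,2) @ cyc 39  [S]
hop 8: (0,1) @ cyc 43  [S]
hop 9: (0,0) @ cyc 47  [S]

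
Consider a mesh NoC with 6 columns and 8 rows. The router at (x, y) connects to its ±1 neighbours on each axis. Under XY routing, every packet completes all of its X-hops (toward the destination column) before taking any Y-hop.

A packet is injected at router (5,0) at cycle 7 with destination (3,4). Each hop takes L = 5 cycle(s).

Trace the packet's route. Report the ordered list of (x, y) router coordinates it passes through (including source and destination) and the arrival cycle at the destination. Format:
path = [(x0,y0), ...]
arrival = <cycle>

#0 — 5,0 | c7
#1 — 4,0 | c12 | W
#2 — 3,0 | c17 | W
#3 — 3,1 | c22 | N
#4 — 3,2 | c27 | N
#5 — 3,3 | c32 | N
#6 — 3,4 | c37 | N

path = [(5,0), (4,0), (3,0), (3,1), (3,2), (3,3), (3,4)]
arrival = 37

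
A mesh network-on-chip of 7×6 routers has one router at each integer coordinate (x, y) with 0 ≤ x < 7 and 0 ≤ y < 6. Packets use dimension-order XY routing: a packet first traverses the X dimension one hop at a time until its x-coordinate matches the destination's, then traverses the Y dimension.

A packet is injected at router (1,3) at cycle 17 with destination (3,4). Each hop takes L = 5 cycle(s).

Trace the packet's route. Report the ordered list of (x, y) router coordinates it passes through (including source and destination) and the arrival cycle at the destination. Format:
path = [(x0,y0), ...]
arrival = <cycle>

path = [(1,3), (2,3), (3,3), (3,4)]
arrival = 32

  0. router=(1,3) cycle=17 (inject)
  1. router=(2,3) cycle=22 dir=E
  2. router=(3,3) cycle=27 dir=E
  3. router=(3,4) cycle=32 dir=N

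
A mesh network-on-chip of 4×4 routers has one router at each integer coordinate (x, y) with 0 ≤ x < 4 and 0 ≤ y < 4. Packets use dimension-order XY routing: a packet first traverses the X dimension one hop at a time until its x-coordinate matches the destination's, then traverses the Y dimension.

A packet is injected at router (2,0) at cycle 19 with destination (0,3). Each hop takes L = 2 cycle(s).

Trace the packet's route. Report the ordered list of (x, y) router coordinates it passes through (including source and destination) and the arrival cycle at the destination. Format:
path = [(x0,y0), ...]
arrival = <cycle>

path = [(2,0), (1,0), (0,0), (0,1), (0,2), (0,3)]
arrival = 29

t=19: at (2,0)
t=21: at (1,0) after W
t=23: at (0,0) after W
t=25: at (0,1) after N
t=27: at (0,2) after N
t=29: at (0,3) after N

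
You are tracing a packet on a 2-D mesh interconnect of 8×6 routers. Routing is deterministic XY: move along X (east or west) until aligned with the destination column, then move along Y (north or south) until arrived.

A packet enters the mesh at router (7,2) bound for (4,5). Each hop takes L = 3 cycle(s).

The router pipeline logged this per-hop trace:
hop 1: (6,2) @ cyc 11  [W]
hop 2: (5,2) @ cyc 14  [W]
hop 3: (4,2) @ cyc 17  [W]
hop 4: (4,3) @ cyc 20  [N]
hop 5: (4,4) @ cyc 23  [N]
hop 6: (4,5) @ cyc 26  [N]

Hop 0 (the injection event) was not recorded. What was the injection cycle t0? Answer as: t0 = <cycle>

t0 = 8

The first recorded entry is hop 1 at cycle 11.
t0 = cyc[1] − L = 11 − 3 = 8.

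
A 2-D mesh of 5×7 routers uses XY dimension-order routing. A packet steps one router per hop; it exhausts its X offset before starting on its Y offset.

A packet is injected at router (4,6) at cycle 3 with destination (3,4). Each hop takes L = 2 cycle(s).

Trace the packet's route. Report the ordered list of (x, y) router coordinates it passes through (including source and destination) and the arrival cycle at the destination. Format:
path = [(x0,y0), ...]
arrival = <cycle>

hop 0: (4,6) @ cyc 3
hop 1: (3,6) @ cyc 5  [W]
hop 2: (3,5) @ cyc 7  [S]
hop 3: (3,4) @ cyc 9  [S]

path = [(4,6), (3,6), (3,5), (3,4)]
arrival = 9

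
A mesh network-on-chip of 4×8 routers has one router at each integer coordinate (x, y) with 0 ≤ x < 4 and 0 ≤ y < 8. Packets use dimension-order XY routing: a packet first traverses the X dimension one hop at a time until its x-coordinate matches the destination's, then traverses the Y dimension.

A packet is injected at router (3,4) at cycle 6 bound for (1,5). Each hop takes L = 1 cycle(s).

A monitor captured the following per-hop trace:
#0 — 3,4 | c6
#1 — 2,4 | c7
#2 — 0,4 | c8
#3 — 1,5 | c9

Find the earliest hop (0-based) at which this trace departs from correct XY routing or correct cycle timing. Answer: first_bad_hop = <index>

first_bad_hop = 2

[1] (-1,+0) / 1c ⇒ ok
[2] (-2,+0) / 1c ⇒ BAD: non-unit step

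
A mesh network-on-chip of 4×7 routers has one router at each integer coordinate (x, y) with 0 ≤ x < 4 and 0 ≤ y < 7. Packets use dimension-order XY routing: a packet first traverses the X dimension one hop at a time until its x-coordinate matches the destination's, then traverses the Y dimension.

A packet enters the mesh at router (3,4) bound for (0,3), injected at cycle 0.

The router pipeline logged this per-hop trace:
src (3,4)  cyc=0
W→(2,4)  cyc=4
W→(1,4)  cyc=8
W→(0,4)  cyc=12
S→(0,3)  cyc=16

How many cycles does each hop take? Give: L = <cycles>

L = 4

cyc[1] − cyc[0] = 4 − 0 = 4.
One hop costs L cycles, so L = 4.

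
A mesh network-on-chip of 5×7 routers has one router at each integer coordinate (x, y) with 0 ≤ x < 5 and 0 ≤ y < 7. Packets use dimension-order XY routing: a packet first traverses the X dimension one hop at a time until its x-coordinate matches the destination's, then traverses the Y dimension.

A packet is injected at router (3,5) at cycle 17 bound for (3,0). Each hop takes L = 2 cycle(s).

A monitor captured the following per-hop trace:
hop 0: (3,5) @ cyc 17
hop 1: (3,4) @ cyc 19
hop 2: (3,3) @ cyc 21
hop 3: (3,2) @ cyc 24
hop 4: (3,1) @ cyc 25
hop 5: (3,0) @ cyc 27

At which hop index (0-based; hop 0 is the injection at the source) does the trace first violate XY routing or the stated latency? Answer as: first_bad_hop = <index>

first_bad_hop = 3

[1] (+0,-1) / 2c ⇒ ok
[2] (+0,-1) / 2c ⇒ ok
[3] (+0,-1) / 3c ⇒ BAD: Δcyc=3≠L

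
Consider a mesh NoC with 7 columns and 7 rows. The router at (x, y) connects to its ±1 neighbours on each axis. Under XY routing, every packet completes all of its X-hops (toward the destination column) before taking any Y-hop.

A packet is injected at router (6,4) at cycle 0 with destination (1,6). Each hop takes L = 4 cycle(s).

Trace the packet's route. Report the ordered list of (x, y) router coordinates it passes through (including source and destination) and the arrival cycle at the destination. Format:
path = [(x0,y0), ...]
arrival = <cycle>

path = [(6,4), (5,4), (4,4), (3,4), (2,4), (1,4), (1,5), (1,6)]
arrival = 28

t=0: at (6,4)
t=4: at (5,4) after W
t=8: at (4,4) after W
t=12: at (3,4) after W
t=16: at (2,4) after W
t=20: at (1,4) after W
t=24: at (1,5) after N
t=28: at (1,6) after N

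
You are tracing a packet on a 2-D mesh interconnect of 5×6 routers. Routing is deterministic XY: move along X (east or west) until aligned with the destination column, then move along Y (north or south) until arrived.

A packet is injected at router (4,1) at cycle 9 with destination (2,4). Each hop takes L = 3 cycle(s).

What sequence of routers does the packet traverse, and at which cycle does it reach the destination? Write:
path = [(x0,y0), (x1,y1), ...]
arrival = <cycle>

#0 — 4,1 | c9
#1 — 3,1 | c12 | W
#2 — 2,1 | c15 | W
#3 — 2,2 | c18 | N
#4 — 2,3 | c21 | N
#5 — 2,4 | c24 | N

path = [(4,1), (3,1), (2,1), (2,2), (2,3), (2,4)]
arrival = 24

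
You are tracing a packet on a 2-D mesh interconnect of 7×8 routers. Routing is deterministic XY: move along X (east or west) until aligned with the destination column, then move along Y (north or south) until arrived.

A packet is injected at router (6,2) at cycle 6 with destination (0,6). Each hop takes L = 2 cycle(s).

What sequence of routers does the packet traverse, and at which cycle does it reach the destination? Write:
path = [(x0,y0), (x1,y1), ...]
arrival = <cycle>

src (6,2)  cyc=6
W→(5,2)  cyc=8
W→(4,2)  cyc=10
W→(3,2)  cyc=12
W→(2,2)  cyc=14
W→(1,2)  cyc=16
W→(0,2)  cyc=18
N→(0,3)  cyc=20
N→(0,4)  cyc=22
N→(0,5)  cyc=24
N→(0,6)  cyc=26

path = [(6,2), (5,2), (4,2), (3,2), (2,2), (1,2), (0,2), (0,3), (0,4), (0,5), (0,6)]
arrival = 26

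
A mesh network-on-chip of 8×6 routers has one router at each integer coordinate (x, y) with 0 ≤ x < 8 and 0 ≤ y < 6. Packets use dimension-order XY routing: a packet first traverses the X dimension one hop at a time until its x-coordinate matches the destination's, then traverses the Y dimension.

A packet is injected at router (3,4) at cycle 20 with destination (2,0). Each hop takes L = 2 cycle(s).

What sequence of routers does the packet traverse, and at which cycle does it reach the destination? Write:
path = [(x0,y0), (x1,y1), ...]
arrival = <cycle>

src (3,4)  cyc=20
W→(2,4)  cyc=22
S→(2,3)  cyc=24
S→(2,2)  cyc=26
S→(2,1)  cyc=28
S→(2,0)  cyc=30

path = [(3,4), (2,4), (2,3), (2,2), (2,1), (2,0)]
arrival = 30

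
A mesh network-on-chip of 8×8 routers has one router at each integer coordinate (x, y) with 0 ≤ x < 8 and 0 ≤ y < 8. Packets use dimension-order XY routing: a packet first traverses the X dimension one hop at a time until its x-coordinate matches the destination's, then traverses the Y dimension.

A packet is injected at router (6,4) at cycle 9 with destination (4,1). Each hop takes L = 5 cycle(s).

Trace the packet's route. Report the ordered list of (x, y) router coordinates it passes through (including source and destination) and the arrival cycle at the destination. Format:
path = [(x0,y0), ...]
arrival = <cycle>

path = [(6,4), (5,4), (4,4), (4,3), (4,2), (4,1)]
arrival = 34

[0] x=6 y=4 t=9
[1] x=5 y=4 t=14 →W
[2] x=4 y=4 t=19 →W
[3] x=4 y=3 t=24 →S
[4] x=4 y=2 t=29 →S
[5] x=4 y=1 t=34 →S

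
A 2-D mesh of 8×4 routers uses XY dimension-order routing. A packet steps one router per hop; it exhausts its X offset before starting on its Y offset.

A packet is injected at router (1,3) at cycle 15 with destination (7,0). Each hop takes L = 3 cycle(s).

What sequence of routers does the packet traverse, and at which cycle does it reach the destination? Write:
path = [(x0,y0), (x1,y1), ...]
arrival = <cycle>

path = [(1,3), (2,3), (3,3), (4,3), (5,3), (6,3), (7,3), (7,2), (7,1), (7,0)]
arrival = 42

  0. router=(1,3) cycle=15 (inject)
  1. router=(2,3) cycle=18 dir=E
  2. router=(3,3) cycle=21 dir=E
  3. router=(4,3) cycle=24 dir=E
  4. router=(5,3) cycle=27 dir=E
  5. router=(6,3) cycle=30 dir=E
  6. router=(7,3) cycle=33 dir=E
  7. router=(7,2) cycle=36 dir=S
  8. router=(7,1) cycle=39 dir=S
  9. router=(7,0) cycle=42 dir=S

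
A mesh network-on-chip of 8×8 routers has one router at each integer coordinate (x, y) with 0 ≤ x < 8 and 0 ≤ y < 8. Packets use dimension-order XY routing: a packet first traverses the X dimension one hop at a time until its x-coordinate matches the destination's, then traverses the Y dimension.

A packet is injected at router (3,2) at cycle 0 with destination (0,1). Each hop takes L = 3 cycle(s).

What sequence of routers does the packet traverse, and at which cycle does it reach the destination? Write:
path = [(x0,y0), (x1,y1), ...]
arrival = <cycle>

hop 0: (3,2) @ cyc 0
hop 1: (2,2) @ cyc 3  [W]
hop 2: (1,2) @ cyc 6  [W]
hop 3: (0,2) @ cyc 9  [W]
hop 4: (0,1) @ cyc 12  [S]

path = [(3,2), (2,2), (1,2), (0,2), (0,1)]
arrival = 12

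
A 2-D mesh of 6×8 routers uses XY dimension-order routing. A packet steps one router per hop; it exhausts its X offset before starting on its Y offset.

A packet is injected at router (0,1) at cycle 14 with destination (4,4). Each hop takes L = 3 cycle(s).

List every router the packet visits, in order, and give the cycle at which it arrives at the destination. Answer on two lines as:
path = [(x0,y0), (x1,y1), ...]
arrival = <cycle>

path = [(0,1), (1,1), (2,1), (3,1), (4,1), (4,2), (4,3), (4,4)]
arrival = 35

hop 0: (0,1) @ cyc 14
hop 1: (1,1) @ cyc 17  [E]
hop 2: (2,1) @ cyc 20  [E]
hop 3: (3,1) @ cyc 23  [E]
hop 4: (4,1) @ cyc 26  [E]
hop 5: (4,2) @ cyc 29  [N]
hop 6: (4,3) @ cyc 32  [N]
hop 7: (4,4) @ cyc 35  [N]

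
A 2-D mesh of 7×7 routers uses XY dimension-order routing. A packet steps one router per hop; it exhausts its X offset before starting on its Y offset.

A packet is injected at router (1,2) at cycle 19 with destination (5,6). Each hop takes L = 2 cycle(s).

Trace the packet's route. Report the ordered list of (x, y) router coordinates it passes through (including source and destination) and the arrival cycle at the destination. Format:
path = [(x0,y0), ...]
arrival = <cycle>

hop 0: (1,2) @ cyc 19
hop 1: (2,2) @ cyc 21  [E]
hop 2: (3,2) @ cyc 23  [E]
hop 3: (4,2) @ cyc 25  [E]
hop 4: (5,2) @ cyc 27  [E]
hop 5: (5,3) @ cyc 29  [N]
hop 6: (5,4) @ cyc 31  [N]
hop 7: (5,5) @ cyc 33  [N]
hop 8: (5,6) @ cyc 35  [N]

path = [(1,2), (2,2), (3,2), (4,2), (5,2), (5,3), (5,4), (5,5), (5,6)]
arrival = 35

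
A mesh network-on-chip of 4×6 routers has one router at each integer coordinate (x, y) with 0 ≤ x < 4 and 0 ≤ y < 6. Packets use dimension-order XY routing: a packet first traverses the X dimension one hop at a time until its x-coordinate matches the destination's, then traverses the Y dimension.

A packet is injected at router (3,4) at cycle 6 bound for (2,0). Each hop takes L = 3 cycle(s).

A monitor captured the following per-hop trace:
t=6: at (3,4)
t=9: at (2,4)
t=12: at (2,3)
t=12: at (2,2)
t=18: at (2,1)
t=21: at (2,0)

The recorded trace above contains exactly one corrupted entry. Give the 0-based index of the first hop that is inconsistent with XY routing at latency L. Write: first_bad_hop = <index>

first_bad_hop = 3

  1: Δx=-1 Δy=+0 Δt=3 [ok]
  2: Δx=+0 Δy=-1 Δt=3 [ok]
  3: Δx=+0 Δy=-1 Δt=0 [BAD: Δcyc=0≠L]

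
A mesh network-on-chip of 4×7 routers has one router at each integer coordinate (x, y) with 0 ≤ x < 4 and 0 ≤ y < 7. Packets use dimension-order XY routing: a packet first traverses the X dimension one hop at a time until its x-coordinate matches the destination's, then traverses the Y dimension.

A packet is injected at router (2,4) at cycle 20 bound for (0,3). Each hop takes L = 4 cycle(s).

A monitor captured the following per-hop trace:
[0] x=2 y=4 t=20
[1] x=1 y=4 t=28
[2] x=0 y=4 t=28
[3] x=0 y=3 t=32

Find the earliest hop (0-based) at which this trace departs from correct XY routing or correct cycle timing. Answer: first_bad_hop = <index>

  1: Δx=-1 Δy=+0 Δt=8 [BAD: Δcyc=8≠L]

first_bad_hop = 1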